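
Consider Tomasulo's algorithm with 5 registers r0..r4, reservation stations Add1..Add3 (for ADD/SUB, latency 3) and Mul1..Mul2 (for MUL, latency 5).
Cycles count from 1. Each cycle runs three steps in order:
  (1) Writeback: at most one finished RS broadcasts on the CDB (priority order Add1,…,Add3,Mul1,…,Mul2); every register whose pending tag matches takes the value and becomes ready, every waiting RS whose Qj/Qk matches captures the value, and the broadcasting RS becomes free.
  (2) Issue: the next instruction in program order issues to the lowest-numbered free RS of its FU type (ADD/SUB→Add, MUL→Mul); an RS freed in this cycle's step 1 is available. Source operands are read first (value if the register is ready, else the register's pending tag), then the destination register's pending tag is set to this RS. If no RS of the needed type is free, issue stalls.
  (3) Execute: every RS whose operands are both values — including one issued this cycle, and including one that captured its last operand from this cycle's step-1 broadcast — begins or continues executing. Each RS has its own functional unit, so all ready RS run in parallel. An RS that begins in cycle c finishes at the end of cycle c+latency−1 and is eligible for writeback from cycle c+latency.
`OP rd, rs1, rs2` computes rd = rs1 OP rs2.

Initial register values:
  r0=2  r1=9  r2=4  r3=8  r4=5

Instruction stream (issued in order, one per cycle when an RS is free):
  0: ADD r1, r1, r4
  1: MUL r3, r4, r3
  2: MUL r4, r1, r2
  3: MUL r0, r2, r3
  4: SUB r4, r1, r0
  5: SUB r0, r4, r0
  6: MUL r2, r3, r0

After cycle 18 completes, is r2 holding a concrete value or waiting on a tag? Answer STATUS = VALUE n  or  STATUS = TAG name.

c1: issue ADD r1<-Add1 | r0:2,r1:Add1,r2:4,r3:8,r4:5
c2: issue MUL r3<-Mul1 | r0:2,r1:Add1,r2:4,r3:Mul1,r4:5
c3: issue MUL r4<-Mul2 | r0:2,r1:Add1,r2:4,r3:Mul1,r4:Mul2
c4: CDB Add1=14; stall | r0:2,r1:14,r2:4,r3:Mul1,r4:Mul2
c5: stall | r0:2,r1:14,r2:4,r3:Mul1,r4:Mul2
c6: stall | r0:2,r1:14,r2:4,r3:Mul1,r4:Mul2
c7: CDB Mul1=40; issue MUL r0<-Mul1 | r0:Mul1,r1:14,r2:4,r3:40,r4:Mul2
c8: issue SUB r4<-Add1 | r0:Mul1,r1:14,r2:4,r3:40,r4:Add1
c9: CDB Mul2=56; issue SUB r0<-Add2 | r0:Add2,r1:14,r2:4,r3:40,r4:Add1
c10: issue MUL r2<-Mul2 | r0:Add2,r1:14,r2:Mul2,r3:40,r4:Add1
c11: - | r0:Add2,r1:14,r2:Mul2,r3:40,r4:Add1
c12: CDB Mul1=160 | r0:Add2,r1:14,r2:Mul2,r3:40,r4:Add1
c13: - | r0:Add2,r1:14,r2:Mul2,r3:40,r4:Add1
c14: - | r0:Add2,r1:14,r2:Mul2,r3:40,r4:Add1
c15: CDB Add1=-146 | r0:Add2,r1:14,r2:Mul2,r3:40,r4:-146
c16: - | r0:Add2,r1:14,r2:Mul2,r3:40,r4:-146
c17: - | r0:Add2,r1:14,r2:Mul2,r3:40,r4:-146
c18: CDB Add2=-306 | r0:-306,r1:14,r2:Mul2,r3:40,r4:-146

STATUS = TAG Mul2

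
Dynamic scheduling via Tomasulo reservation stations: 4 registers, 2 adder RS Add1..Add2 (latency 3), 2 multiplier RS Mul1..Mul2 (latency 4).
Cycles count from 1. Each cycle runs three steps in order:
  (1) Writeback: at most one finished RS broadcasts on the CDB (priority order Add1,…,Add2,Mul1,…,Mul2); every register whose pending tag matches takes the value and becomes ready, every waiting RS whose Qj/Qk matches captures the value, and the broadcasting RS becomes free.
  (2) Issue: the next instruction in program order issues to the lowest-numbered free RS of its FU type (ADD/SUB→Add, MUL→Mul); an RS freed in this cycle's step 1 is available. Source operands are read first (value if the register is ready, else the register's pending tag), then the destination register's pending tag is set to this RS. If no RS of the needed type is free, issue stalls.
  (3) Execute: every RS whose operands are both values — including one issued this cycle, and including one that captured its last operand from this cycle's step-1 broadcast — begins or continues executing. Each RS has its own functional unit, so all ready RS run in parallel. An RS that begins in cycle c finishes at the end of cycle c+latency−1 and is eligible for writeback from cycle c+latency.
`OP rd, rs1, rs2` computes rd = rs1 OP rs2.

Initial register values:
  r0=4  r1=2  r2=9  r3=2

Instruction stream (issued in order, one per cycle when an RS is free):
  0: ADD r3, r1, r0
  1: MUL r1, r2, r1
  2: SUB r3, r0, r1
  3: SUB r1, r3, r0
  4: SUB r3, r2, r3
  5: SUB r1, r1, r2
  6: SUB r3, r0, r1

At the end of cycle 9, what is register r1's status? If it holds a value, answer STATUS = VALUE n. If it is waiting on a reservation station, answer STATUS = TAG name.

cycle 1: issue ADD r3<-Add1 // r0:4,r1:2,r2:9,r3:Add1
cycle 2: issue MUL r1<-Mul1 // r0:4,r1:Mul1,r2:9,r3:Add1
cycle 3: issue SUB r3<-Add2 // r0:4,r1:Mul1,r2:9,r3:Add2
cycle 4: CDB Add1=6; issue SUB r1<-Add1 // r0:4,r1:Add1,r2:9,r3:Add2
cycle 5: stall // r0:4,r1:Add1,r2:9,r3:Add2
cycle 6: CDB Mul1=18; stall // r0:4,r1:Add1,r2:9,r3:Add2
cycle 7: stall // r0:4,r1:Add1,r2:9,r3:Add2
cycle 8: stall // r0:4,r1:Add1,r2:9,r3:Add2
cycle 9: CDB Add2=-14; issue SUB r3<-Add2 // r0:4,r1:Add1,r2:9,r3:Add2

STATUS = TAG Add1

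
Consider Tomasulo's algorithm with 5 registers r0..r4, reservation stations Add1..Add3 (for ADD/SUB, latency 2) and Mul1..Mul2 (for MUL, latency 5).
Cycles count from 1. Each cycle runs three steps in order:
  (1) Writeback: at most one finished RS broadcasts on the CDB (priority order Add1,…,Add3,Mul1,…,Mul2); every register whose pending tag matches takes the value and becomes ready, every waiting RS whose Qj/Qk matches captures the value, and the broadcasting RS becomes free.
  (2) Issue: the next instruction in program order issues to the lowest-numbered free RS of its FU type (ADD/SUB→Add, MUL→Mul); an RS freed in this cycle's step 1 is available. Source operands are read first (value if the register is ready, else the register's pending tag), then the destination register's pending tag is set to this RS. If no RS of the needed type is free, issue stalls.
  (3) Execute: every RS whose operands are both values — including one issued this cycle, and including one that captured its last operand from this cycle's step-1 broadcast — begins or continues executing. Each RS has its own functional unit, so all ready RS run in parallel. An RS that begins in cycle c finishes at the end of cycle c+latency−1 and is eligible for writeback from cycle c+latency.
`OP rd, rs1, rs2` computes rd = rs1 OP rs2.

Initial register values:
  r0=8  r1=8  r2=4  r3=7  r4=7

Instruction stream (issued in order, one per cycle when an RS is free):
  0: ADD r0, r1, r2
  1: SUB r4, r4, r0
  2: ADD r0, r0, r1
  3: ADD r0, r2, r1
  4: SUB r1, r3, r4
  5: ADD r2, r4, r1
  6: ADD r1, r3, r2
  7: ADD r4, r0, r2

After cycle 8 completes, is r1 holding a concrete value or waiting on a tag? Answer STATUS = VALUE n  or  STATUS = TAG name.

STATUS = TAG Add3

  c1: issue ADD r0<-Add1  regs: r0:Add1,r1:8,r2:4,r3:7,r4:7
  c2: issue SUB r4<-Add2  regs: r0:Add1,r1:8,r2:4,r3:7,r4:Add2
  c3: CDB Add1=12; issue ADD r0<-Add1  regs: r0:Add1,r1:8,r2:4,r3:7,r4:Add2
  c4: issue ADD r0<-Add3  regs: r0:Add3,r1:8,r2:4,r3:7,r4:Add2
  c5: CDB Add1=20; issue SUB r1<-Add1  regs: r0:Add3,r1:Add1,r2:4,r3:7,r4:Add2
  c6: CDB Add2=-5; issue ADD r2<-Add2  regs: r0:Add3,r1:Add1,r2:Add2,r3:7,r4:-5
  c7: CDB Add3=12; issue ADD r1<-Add3  regs: r0:12,r1:Add3,r2:Add2,r3:7,r4:-5
  c8: CDB Add1=12; issue ADD r4<-Add1  regs: r0:12,r1:Add3,r2:Add2,r3:7,r4:Add1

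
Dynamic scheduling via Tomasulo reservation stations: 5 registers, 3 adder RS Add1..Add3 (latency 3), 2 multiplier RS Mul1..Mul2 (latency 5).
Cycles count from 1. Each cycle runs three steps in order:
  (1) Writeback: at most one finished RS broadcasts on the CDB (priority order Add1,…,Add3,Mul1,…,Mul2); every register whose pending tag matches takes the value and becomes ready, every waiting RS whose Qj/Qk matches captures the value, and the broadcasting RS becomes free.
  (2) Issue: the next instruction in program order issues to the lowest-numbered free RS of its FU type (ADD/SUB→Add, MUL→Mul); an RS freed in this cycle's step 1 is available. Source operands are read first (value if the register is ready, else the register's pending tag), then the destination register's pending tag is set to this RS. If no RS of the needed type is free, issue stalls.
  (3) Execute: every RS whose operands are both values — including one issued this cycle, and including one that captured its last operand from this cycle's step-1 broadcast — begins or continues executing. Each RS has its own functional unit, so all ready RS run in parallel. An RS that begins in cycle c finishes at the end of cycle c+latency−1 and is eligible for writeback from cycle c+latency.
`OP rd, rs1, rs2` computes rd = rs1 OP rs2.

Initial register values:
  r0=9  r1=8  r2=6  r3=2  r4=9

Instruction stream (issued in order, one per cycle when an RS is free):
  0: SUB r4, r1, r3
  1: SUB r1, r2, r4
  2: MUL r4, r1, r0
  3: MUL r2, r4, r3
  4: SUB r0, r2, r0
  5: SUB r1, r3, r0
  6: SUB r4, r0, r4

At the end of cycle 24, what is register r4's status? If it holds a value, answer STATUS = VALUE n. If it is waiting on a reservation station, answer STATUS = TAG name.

cycle 1: issue SUB r4<-Add1 // r0:9,r1:8,r2:6,r3:2,r4:Add1
cycle 2: issue SUB r1<-Add2 // r0:9,r1:Add2,r2:6,r3:2,r4:Add1
cycle 3: issue MUL r4<-Mul1 // r0:9,r1:Add2,r2:6,r3:2,r4:Mul1
cycle 4: CDB Add1=6; issue MUL r2<-Mul2 // r0:9,r1:Add2,r2:Mul2,r3:2,r4:Mul1
cycle 5: issue SUB r0<-Add1 // r0:Add1,r1:Add2,r2:Mul2,r3:2,r4:Mul1
cycle 6: issue SUB r1<-Add3 // r0:Add1,r1:Add3,r2:Mul2,r3:2,r4:Mul1
cycle 7: CDB Add2=0; issue SUB r4<-Add2 // r0:Add1,r1:Add3,r2:Mul2,r3:2,r4:Add2
cycle 8: - // r0:Add1,r1:Add3,r2:Mul2,r3:2,r4:Add2
cycle 9: - // r0:Add1,r1:Add3,r2:Mul2,r3:2,r4:Add2
cycle 10: - // r0:Add1,r1:Add3,r2:Mul2,r3:2,r4:Add2
cycle 11: - // r0:Add1,r1:Add3,r2:Mul2,r3:2,r4:Add2
cycle 12: CDB Mul1=0 // r0:Add1,r1:Add3,r2:Mul2,r3:2,r4:Add2
cycle 13: - // r0:Add1,r1:Add3,r2:Mul2,r3:2,r4:Add2
cycle 14: - // r0:Add1,r1:Add3,r2:Mul2,r3:2,r4:Add2
cycle 15: - // r0:Add1,r1:Add3,r2:Mul2,r3:2,r4:Add2
cycle 16: - // r0:Add1,r1:Add3,r2:Mul2,r3:2,r4:Add2
cycle 17: CDB Mul2=0 // r0:Add1,r1:Add3,r2:0,r3:2,r4:Add2
cycle 18: - // r0:Add1,r1:Add3,r2:0,r3:2,r4:Add2
cycle 19: - // r0:Add1,r1:Add3,r2:0,r3:2,r4:Add2
cycle 20: CDB Add1=-9 // r0:-9,r1:Add3,r2:0,r3:2,r4:Add2
cycle 21: - // r0:-9,r1:Add3,r2:0,r3:2,r4:Add2
cycle 22: - // r0:-9,r1:Add3,r2:0,r3:2,r4:Add2
cycle 23: CDB Add2=-9 // r0:-9,r1:Add3,r2:0,r3:2,r4:-9
cycle 24: CDB Add3=11 // r0:-9,r1:11,r2:0,r3:2,r4:-9

STATUS = VALUE -9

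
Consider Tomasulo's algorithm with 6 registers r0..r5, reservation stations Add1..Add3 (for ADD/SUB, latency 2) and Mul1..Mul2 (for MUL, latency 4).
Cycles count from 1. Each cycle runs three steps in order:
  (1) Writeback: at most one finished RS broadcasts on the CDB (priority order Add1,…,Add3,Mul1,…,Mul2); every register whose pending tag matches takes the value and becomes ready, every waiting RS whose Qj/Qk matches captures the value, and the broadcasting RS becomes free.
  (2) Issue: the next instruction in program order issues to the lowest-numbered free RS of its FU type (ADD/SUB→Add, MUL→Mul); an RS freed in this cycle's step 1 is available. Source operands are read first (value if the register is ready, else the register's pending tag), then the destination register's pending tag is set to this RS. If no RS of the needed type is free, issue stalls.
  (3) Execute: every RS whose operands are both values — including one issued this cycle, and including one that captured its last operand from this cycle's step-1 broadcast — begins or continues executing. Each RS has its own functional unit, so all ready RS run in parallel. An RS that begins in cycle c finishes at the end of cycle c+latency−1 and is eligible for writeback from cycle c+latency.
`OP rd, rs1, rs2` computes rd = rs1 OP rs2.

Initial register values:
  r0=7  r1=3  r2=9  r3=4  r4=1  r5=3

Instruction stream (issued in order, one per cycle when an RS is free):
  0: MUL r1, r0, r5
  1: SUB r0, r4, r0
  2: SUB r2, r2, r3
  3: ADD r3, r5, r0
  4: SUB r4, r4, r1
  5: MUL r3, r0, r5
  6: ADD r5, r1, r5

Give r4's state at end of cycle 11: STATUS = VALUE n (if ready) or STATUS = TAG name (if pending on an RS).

  c1: issue MUL r1<-Mul1  regs: r0:7,r1:Mul1,r2:9,r3:4,r4:1,r5:3
  c2: issue SUB r0<-Add1  regs: r0:Add1,r1:Mul1,r2:9,r3:4,r4:1,r5:3
  c3: issue SUB r2<-Add2  regs: r0:Add1,r1:Mul1,r2:Add2,r3:4,r4:1,r5:3
  c4: CDB Add1=-6; issue ADD r3<-Add1  regs: r0:-6,r1:Mul1,r2:Add2,r3:Add1,r4:1,r5:3
  c5: CDB Add2=5; issue SUB r4<-Add2  regs: r0:-6,r1:Mul1,r2:5,r3:Add1,r4:Add2,r5:3
  c6: CDB Add1=-3; issue MUL r3<-Mul2  regs: r0:-6,r1:Mul1,r2:5,r3:Mul2,r4:Add2,r5:3
  c7: CDB Mul1=21; issue ADD r5<-Add1  regs: r0:-6,r1:21,r2:5,r3:Mul2,r4:Add2,r5:Add1
  c8: -  regs: r0:-6,r1:21,r2:5,r3:Mul2,r4:Add2,r5:Add1
  c9: CDB Add1=24  regs: r0:-6,r1:21,r2:5,r3:Mul2,r4:Add2,r5:24
  c10: CDB Add2=-20  regs: r0:-6,r1:21,r2:5,r3:Mul2,r4:-20,r5:24
  c11: CDB Mul2=-18  regs: r0:-6,r1:21,r2:5,r3:-18,r4:-20,r5:24

STATUS = VALUE -20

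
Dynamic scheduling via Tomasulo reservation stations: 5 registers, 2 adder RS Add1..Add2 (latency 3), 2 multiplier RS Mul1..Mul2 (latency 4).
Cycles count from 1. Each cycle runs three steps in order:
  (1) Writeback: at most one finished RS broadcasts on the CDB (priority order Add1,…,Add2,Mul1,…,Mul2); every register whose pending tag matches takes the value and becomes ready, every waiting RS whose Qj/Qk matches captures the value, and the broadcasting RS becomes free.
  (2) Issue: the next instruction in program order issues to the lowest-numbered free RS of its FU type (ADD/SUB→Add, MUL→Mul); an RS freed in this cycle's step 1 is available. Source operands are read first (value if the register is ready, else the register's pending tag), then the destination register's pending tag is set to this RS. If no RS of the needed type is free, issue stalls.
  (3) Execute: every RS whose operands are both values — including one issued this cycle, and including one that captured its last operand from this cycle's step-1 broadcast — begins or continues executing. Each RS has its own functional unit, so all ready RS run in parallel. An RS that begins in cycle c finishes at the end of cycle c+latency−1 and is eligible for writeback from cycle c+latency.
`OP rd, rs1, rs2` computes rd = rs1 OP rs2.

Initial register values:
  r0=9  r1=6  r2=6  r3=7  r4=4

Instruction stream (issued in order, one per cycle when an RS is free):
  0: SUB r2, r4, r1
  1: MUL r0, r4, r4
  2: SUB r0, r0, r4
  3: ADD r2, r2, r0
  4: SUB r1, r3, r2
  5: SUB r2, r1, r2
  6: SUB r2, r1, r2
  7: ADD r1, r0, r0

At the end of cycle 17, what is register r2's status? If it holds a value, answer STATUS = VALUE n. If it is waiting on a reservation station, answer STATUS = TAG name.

STATUS = TAG Add2

c1: issue SUB r2<-Add1 | r0:9,r1:6,r2:Add1,r3:7,r4:4
c2: issue MUL r0<-Mul1 | r0:Mul1,r1:6,r2:Add1,r3:7,r4:4
c3: issue SUB r0<-Add2 | r0:Add2,r1:6,r2:Add1,r3:7,r4:4
c4: CDB Add1=-2; issue ADD r2<-Add1 | r0:Add2,r1:6,r2:Add1,r3:7,r4:4
c5: stall | r0:Add2,r1:6,r2:Add1,r3:7,r4:4
c6: CDB Mul1=16; stall | r0:Add2,r1:6,r2:Add1,r3:7,r4:4
c7: stall | r0:Add2,r1:6,r2:Add1,r3:7,r4:4
c8: stall | r0:Add2,r1:6,r2:Add1,r3:7,r4:4
c9: CDB Add2=12; issue SUB r1<-Add2 | r0:12,r1:Add2,r2:Add1,r3:7,r4:4
c10: stall | r0:12,r1:Add2,r2:Add1,r3:7,r4:4
c11: stall | r0:12,r1:Add2,r2:Add1,r3:7,r4:4
c12: CDB Add1=10; issue SUB r2<-Add1 | r0:12,r1:Add2,r2:Add1,r3:7,r4:4
c13: stall | r0:12,r1:Add2,r2:Add1,r3:7,r4:4
c14: stall | r0:12,r1:Add2,r2:Add1,r3:7,r4:4
c15: CDB Add2=-3; issue SUB r2<-Add2 | r0:12,r1:-3,r2:Add2,r3:7,r4:4
c16: stall | r0:12,r1:-3,r2:Add2,r3:7,r4:4
c17: stall | r0:12,r1:-3,r2:Add2,r3:7,r4:4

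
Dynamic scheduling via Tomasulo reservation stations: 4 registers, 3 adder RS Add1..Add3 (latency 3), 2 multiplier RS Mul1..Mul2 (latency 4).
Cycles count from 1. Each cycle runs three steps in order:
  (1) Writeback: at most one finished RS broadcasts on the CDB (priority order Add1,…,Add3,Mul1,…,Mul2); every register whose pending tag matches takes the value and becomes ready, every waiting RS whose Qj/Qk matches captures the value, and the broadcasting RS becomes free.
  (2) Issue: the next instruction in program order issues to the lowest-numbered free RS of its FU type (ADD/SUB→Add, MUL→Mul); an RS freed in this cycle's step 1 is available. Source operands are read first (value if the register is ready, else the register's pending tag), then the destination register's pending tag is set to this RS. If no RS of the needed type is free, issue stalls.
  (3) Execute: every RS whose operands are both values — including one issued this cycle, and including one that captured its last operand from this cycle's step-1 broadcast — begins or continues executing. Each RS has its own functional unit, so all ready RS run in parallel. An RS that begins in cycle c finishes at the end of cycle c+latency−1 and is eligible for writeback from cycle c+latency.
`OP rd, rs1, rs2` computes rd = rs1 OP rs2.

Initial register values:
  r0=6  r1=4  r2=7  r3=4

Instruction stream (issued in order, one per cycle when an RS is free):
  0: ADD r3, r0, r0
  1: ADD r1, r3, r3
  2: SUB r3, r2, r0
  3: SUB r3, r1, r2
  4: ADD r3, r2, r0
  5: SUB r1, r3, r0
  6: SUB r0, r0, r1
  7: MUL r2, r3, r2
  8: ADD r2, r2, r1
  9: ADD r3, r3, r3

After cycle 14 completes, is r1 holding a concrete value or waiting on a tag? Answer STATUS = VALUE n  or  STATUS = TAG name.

STATUS = VALUE 7

  c1: issue ADD r3<-Add1  regs: r0:6,r1:4,r2:7,r3:Add1
  c2: issue ADD r1<-Add2  regs: r0:6,r1:Add2,r2:7,r3:Add1
  c3: issue SUB r3<-Add3  regs: r0:6,r1:Add2,r2:7,r3:Add3
  c4: CDB Add1=12; issue SUB r3<-Add1  regs: r0:6,r1:Add2,r2:7,r3:Add1
  c5: stall  regs: r0:6,r1:Add2,r2:7,r3:Add1
  c6: CDB Add3=1; issue ADD r3<-Add3  regs: r0:6,r1:Add2,r2:7,r3:Add3
  c7: CDB Add2=24; issue SUB r1<-Add2  regs: r0:6,r1:Add2,r2:7,r3:Add3
  c8: stall  regs: r0:6,r1:Add2,r2:7,r3:Add3
  c9: CDB Add3=13; issue SUB r0<-Add3  regs: r0:Add3,r1:Add2,r2:7,r3:13
  c10: CDB Add1=17; issue MUL r2<-Mul1  regs: r0:Add3,r1:Add2,r2:Mul1,r3:13
  c11: issue ADD r2<-Add1  regs: r0:Add3,r1:Add2,r2:Add1,r3:13
  c12: CDB Add2=7; issue ADD r3<-Add2  regs: r0:Add3,r1:7,r2:Add1,r3:Add2
  c13: -  regs: r0:Add3,r1:7,r2:Add1,r3:Add2
  c14: CDB Mul1=91  regs: r0:Add3,r1:7,r2:Add1,r3:Add2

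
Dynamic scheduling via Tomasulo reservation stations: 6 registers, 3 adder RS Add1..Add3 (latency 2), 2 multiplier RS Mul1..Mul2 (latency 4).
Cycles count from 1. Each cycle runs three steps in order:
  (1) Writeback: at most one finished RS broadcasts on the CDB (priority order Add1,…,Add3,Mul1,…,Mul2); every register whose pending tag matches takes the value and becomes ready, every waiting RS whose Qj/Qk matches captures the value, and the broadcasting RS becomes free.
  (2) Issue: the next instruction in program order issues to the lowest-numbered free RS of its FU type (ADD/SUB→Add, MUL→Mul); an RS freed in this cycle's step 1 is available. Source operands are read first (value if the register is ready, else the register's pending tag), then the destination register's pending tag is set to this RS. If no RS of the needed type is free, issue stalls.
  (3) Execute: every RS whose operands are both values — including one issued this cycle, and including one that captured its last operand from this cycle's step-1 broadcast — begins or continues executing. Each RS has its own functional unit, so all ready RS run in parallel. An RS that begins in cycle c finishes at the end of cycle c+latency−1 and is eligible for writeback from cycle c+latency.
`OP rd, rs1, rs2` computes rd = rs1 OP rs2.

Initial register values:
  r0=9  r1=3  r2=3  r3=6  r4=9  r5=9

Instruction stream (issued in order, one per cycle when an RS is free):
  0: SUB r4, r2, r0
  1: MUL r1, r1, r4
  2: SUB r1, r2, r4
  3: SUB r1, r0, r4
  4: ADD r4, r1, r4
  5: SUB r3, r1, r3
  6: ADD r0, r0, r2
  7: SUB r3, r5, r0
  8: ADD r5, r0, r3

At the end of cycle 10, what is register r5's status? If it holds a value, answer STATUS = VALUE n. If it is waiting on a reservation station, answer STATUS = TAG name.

STATUS = TAG Add2

  c1: issue SUB r4<-Add1  regs: r0:9,r1:3,r2:3,r3:6,r4:Add1,r5:9
  c2: issue MUL r1<-Mul1  regs: r0:9,r1:Mul1,r2:3,r3:6,r4:Add1,r5:9
  c3: CDB Add1=-6; issue SUB r1<-Add1  regs: r0:9,r1:Add1,r2:3,r3:6,r4:-6,r5:9
  c4: issue SUB r1<-Add2  regs: r0:9,r1:Add2,r2:3,r3:6,r4:-6,r5:9
  c5: CDB Add1=9; issue ADD r4<-Add1  regs: r0:9,r1:Add2,r2:3,r3:6,r4:Add1,r5:9
  c6: CDB Add2=15; issue SUB r3<-Add2  regs: r0:9,r1:15,r2:3,r3:Add2,r4:Add1,r5:9
  c7: CDB Mul1=-18; issue ADD r0<-Add3  regs: r0:Add3,r1:15,r2:3,r3:Add2,r4:Add1,r5:9
  c8: CDB Add1=9; issue SUB r3<-Add1  regs: r0:Add3,r1:15,r2:3,r3:Add1,r4:9,r5:9
  c9: CDB Add2=9; issue ADD r5<-Add2  regs: r0:Add3,r1:15,r2:3,r3:Add1,r4:9,r5:Add2
  c10: CDB Add3=12  regs: r0:12,r1:15,r2:3,r3:Add1,r4:9,r5:Add2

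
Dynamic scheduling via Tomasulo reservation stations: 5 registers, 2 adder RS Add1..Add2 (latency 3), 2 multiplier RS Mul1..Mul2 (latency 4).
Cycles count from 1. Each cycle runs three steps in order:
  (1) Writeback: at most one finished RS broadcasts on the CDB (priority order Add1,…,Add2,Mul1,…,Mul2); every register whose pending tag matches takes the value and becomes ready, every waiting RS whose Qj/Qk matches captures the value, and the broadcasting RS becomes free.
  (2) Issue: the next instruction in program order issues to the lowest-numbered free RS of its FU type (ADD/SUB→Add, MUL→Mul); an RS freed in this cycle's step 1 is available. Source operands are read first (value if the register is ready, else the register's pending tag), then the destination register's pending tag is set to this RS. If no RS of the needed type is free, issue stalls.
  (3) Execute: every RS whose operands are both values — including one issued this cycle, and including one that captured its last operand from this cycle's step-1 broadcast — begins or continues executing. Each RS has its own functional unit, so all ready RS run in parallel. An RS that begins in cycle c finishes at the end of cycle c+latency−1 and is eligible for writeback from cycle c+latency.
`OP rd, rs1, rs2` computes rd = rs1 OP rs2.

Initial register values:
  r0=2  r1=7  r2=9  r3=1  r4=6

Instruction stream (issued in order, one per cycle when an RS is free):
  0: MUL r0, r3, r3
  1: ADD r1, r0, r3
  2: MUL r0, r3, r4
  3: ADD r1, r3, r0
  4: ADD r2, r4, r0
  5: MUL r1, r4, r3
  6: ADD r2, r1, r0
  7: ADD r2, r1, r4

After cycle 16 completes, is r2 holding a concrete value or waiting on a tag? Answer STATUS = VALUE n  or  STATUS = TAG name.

STATUS = VALUE 12

cycle 1: issue MUL r0<-Mul1 // r0:Mul1,r1:7,r2:9,r3:1,r4:6
cycle 2: issue ADD r1<-Add1 // r0:Mul1,r1:Add1,r2:9,r3:1,r4:6
cycle 3: issue MUL r0<-Mul2 // r0:Mul2,r1:Add1,r2:9,r3:1,r4:6
cycle 4: issue ADD r1<-Add2 // r0:Mul2,r1:Add2,r2:9,r3:1,r4:6
cycle 5: CDB Mul1=1; stall // r0:Mul2,r1:Add2,r2:9,r3:1,r4:6
cycle 6: stall // r0:Mul2,r1:Add2,r2:9,r3:1,r4:6
cycle 7: CDB Mul2=6; stall // r0:6,r1:Add2,r2:9,r3:1,r4:6
cycle 8: CDB Add1=2; issue ADD r2<-Add1 // r0:6,r1:Add2,r2:Add1,r3:1,r4:6
cycle 9: issue MUL r1<-Mul1 // r0:6,r1:Mul1,r2:Add1,r3:1,r4:6
cycle 10: CDB Add2=7; issue ADD r2<-Add2 // r0:6,r1:Mul1,r2:Add2,r3:1,r4:6
cycle 11: CDB Add1=12; issue ADD r2<-Add1 // r0:6,r1:Mul1,r2:Add1,r3:1,r4:6
cycle 12: - // r0:6,r1:Mul1,r2:Add1,r3:1,r4:6
cycle 13: CDB Mul1=6 // r0:6,r1:6,r2:Add1,r3:1,r4:6
cycle 14: - // r0:6,r1:6,r2:Add1,r3:1,r4:6
cycle 15: - // r0:6,r1:6,r2:Add1,r3:1,r4:6
cycle 16: CDB Add1=12 // r0:6,r1:6,r2:12,r3:1,r4:6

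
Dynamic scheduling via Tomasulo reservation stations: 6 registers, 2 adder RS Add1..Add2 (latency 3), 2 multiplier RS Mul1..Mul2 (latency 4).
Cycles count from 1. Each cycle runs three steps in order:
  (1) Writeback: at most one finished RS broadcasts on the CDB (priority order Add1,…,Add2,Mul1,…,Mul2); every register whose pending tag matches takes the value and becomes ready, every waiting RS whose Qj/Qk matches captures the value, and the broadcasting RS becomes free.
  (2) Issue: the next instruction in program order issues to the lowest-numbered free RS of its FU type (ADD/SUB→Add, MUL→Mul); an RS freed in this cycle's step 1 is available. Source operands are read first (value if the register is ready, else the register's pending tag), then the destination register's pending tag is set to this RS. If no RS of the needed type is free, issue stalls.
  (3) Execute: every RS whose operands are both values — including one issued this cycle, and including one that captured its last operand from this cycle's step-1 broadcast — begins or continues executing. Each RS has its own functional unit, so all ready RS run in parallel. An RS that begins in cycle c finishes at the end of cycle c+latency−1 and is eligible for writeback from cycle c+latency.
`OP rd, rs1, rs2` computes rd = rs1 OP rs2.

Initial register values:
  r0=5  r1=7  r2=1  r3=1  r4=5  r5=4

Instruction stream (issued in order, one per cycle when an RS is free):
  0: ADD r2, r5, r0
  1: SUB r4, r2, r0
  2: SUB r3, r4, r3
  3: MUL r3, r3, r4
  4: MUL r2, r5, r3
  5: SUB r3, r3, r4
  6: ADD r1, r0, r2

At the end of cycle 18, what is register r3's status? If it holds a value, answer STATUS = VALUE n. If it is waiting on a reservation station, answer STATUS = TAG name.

STATUS = VALUE 8

  c1: issue ADD r2<-Add1  regs: r0:5,r1:7,r2:Add1,r3:1,r4:5,r5:4
  c2: issue SUB r4<-Add2  regs: r0:5,r1:7,r2:Add1,r3:1,r4:Add2,r5:4
  c3: stall  regs: r0:5,r1:7,r2:Add1,r3:1,r4:Add2,r5:4
  c4: CDB Add1=9; issue SUB r3<-Add1  regs: r0:5,r1:7,r2:9,r3:Add1,r4:Add2,r5:4
  c5: issue MUL r3<-Mul1  regs: r0:5,r1:7,r2:9,r3:Mul1,r4:Add2,r5:4
  c6: issue MUL r2<-Mul2  regs: r0:5,r1:7,r2:Mul2,r3:Mul1,r4:Add2,r5:4
  c7: CDB Add2=4; issue SUB r3<-Add2  regs: r0:5,r1:7,r2:Mul2,r3:Add2,r4:4,r5:4
  c8: stall  regs: r0:5,r1:7,r2:Mul2,r3:Add2,r4:4,r5:4
  c9: stall  regs: r0:5,r1:7,r2:Mul2,r3:Add2,r4:4,r5:4
  c10: CDB Add1=3; issue ADD r1<-Add1  regs: r0:5,r1:Add1,r2:Mul2,r3:Add2,r4:4,r5:4
  c11: -  regs: r0:5,r1:Add1,r2:Mul2,r3:Add2,r4:4,r5:4
  c12: -  regs: r0:5,r1:Add1,r2:Mul2,r3:Add2,r4:4,r5:4
  c13: -  regs: r0:5,r1:Add1,r2:Mul2,r3:Add2,r4:4,r5:4
  c14: CDB Mul1=12  regs: r0:5,r1:Add1,r2:Mul2,r3:Add2,r4:4,r5:4
  c15: -  regs: r0:5,r1:Add1,r2:Mul2,r3:Add2,r4:4,r5:4
  c16: -  regs: r0:5,r1:Add1,r2:Mul2,r3:Add2,r4:4,r5:4
  c17: CDB Add2=8  regs: r0:5,r1:Add1,r2:Mul2,r3:8,r4:4,r5:4
  c18: CDB Mul2=48  regs: r0:5,r1:Add1,r2:48,r3:8,r4:4,r5:4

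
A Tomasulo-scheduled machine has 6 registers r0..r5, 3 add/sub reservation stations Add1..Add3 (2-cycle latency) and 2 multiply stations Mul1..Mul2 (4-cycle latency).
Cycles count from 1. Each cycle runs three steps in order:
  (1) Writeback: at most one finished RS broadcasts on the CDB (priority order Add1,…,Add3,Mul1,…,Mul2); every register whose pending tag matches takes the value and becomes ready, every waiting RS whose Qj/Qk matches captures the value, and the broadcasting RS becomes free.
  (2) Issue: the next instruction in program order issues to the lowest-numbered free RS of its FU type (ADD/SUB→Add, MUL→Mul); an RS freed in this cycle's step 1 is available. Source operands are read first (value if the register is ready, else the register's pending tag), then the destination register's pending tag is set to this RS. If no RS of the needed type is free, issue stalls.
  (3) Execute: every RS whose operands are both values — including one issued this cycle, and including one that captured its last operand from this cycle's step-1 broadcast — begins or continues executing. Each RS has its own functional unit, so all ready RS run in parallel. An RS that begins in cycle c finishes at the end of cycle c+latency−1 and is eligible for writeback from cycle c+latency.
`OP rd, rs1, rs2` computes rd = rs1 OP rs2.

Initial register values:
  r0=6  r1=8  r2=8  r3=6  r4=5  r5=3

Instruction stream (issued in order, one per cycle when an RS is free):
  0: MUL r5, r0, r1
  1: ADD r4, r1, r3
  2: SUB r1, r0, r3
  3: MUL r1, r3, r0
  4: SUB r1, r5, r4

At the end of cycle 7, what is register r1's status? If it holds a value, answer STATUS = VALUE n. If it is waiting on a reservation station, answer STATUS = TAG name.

STATUS = TAG Add1

c1: issue MUL r5<-Mul1 | r0:6,r1:8,r2:8,r3:6,r4:5,r5:Mul1
c2: issue ADD r4<-Add1 | r0:6,r1:8,r2:8,r3:6,r4:Add1,r5:Mul1
c3: issue SUB r1<-Add2 | r0:6,r1:Add2,r2:8,r3:6,r4:Add1,r5:Mul1
c4: CDB Add1=14; issue MUL r1<-Mul2 | r0:6,r1:Mul2,r2:8,r3:6,r4:14,r5:Mul1
c5: CDB Add2=0; issue SUB r1<-Add1 | r0:6,r1:Add1,r2:8,r3:6,r4:14,r5:Mul1
c6: CDB Mul1=48 | r0:6,r1:Add1,r2:8,r3:6,r4:14,r5:48
c7: - | r0:6,r1:Add1,r2:8,r3:6,r4:14,r5:48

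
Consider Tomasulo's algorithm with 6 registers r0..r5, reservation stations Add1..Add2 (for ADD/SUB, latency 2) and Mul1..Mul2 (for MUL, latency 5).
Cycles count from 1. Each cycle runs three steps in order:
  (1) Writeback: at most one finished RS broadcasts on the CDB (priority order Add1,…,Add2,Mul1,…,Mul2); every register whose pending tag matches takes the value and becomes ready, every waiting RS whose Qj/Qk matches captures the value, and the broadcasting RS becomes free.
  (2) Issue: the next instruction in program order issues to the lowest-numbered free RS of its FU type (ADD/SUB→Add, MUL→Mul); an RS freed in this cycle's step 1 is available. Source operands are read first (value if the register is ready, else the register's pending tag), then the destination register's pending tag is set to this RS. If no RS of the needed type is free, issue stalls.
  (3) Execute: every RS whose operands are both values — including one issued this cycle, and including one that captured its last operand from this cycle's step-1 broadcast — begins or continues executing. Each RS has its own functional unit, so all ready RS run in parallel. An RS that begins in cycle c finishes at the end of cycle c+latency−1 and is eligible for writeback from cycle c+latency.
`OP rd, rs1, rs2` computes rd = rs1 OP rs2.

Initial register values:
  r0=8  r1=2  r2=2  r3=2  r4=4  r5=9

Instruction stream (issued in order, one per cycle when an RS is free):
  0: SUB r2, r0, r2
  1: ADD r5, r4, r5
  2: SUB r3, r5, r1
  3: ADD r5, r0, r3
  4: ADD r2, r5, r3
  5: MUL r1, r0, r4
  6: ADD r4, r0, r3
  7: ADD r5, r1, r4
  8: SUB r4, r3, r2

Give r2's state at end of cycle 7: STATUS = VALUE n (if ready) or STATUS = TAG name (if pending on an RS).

c1: issue SUB r2<-Add1 | r0:8,r1:2,r2:Add1,r3:2,r4:4,r5:9
c2: issue ADD r5<-Add2 | r0:8,r1:2,r2:Add1,r3:2,r4:4,r5:Add2
c3: CDB Add1=6; issue SUB r3<-Add1 | r0:8,r1:2,r2:6,r3:Add1,r4:4,r5:Add2
c4: CDB Add2=13; issue ADD r5<-Add2 | r0:8,r1:2,r2:6,r3:Add1,r4:4,r5:Add2
c5: stall | r0:8,r1:2,r2:6,r3:Add1,r4:4,r5:Add2
c6: CDB Add1=11; issue ADD r2<-Add1 | r0:8,r1:2,r2:Add1,r3:11,r4:4,r5:Add2
c7: issue MUL r1<-Mul1 | r0:8,r1:Mul1,r2:Add1,r3:11,r4:4,r5:Add2

STATUS = TAG Add1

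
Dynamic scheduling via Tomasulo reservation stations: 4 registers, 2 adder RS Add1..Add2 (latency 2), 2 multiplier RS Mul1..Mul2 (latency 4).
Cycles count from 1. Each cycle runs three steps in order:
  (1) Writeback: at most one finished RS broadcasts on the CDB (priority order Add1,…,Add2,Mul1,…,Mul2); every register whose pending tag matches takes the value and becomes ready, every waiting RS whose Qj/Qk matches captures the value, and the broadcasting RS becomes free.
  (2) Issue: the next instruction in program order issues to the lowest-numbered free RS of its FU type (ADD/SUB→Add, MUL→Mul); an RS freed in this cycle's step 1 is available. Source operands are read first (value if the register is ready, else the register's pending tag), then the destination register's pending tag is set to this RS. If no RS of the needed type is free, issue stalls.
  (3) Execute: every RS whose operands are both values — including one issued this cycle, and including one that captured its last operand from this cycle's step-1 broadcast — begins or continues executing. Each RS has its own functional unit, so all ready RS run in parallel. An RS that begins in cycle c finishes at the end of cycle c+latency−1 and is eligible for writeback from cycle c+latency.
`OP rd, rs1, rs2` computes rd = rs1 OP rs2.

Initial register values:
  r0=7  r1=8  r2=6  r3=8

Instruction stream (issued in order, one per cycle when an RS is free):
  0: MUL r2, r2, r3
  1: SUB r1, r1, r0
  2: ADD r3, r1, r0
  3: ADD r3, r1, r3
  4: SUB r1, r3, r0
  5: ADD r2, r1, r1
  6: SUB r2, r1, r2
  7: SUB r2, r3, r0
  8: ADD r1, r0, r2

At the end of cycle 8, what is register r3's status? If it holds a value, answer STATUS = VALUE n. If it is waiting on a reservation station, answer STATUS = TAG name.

  c1: issue MUL r2<-Mul1  regs: r0:7,r1:8,r2:Mul1,r3:8
  c2: issue SUB r1<-Add1  regs: r0:7,r1:Add1,r2:Mul1,r3:8
  c3: issue ADD r3<-Add2  regs: r0:7,r1:Add1,r2:Mul1,r3:Add2
  c4: CDB Add1=1; issue ADD r3<-Add1  regs: r0:7,r1:1,r2:Mul1,r3:Add1
  c5: CDB Mul1=48; stall  regs: r0:7,r1:1,r2:48,r3:Add1
  c6: CDB Add2=8; issue SUB r1<-Add2  regs: r0:7,r1:Add2,r2:48,r3:Add1
  c7: stall  regs: r0:7,r1:Add2,r2:48,r3:Add1
  c8: CDB Add1=9; issue ADD r2<-Add1  regs: r0:7,r1:Add2,r2:Add1,r3:9

STATUS = VALUE 9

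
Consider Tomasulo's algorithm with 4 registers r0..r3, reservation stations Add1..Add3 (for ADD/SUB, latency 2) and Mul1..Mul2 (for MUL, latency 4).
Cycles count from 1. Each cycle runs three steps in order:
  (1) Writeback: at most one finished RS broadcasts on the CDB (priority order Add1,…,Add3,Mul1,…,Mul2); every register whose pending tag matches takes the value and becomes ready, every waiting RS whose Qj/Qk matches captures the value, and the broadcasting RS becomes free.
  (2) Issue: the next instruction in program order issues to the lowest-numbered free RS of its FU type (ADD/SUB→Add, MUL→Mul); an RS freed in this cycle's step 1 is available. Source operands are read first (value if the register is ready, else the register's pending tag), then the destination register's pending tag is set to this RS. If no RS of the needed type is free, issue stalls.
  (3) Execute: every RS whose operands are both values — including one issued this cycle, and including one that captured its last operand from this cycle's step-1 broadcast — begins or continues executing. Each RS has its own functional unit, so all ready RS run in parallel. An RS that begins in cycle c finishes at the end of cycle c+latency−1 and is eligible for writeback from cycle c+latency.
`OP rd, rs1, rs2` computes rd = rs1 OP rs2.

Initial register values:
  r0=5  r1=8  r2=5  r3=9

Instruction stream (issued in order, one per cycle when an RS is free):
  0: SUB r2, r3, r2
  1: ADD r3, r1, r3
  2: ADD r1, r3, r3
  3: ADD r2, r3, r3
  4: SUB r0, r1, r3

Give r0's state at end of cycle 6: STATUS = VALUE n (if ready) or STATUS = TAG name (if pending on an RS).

STATUS = TAG Add3

c1: issue SUB r2<-Add1 | r0:5,r1:8,r2:Add1,r3:9
c2: issue ADD r3<-Add2 | r0:5,r1:8,r2:Add1,r3:Add2
c3: CDB Add1=4; issue ADD r1<-Add1 | r0:5,r1:Add1,r2:4,r3:Add2
c4: CDB Add2=17; issue ADD r2<-Add2 | r0:5,r1:Add1,r2:Add2,r3:17
c5: issue SUB r0<-Add3 | r0:Add3,r1:Add1,r2:Add2,r3:17
c6: CDB Add1=34 | r0:Add3,r1:34,r2:Add2,r3:17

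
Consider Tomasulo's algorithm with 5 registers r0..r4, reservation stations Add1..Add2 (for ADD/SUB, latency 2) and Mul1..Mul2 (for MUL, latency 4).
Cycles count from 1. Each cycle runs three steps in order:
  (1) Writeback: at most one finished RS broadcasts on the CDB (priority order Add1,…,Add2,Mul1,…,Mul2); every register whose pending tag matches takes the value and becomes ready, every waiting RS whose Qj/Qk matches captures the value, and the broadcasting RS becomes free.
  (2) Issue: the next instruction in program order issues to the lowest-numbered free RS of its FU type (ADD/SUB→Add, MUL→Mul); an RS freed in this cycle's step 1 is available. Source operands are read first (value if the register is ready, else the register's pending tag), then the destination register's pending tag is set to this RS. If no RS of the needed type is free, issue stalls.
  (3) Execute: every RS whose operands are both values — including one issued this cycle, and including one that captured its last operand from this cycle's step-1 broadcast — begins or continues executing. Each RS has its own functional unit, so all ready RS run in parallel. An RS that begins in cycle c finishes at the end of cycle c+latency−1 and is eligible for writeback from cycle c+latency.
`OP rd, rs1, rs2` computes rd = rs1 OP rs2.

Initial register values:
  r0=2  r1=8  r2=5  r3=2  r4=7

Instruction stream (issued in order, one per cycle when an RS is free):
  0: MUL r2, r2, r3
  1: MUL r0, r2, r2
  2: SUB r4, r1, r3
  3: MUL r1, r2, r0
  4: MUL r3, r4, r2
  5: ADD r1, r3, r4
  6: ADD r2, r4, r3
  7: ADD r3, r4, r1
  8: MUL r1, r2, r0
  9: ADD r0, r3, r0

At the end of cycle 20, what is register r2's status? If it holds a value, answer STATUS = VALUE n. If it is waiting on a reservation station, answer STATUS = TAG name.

cycle 1: issue MUL r2<-Mul1 // r0:2,r1:8,r2:Mul1,r3:2,r4:7
cycle 2: issue MUL r0<-Mul2 // r0:Mul2,r1:8,r2:Mul1,r3:2,r4:7
cycle 3: issue SUB r4<-Add1 // r0:Mul2,r1:8,r2:Mul1,r3:2,r4:Add1
cycle 4: stall // r0:Mul2,r1:8,r2:Mul1,r3:2,r4:Add1
cycle 5: CDB Add1=6; stall // r0:Mul2,r1:8,r2:Mul1,r3:2,r4:6
cycle 6: CDB Mul1=10; issue MUL r1<-Mul1 // r0:Mul2,r1:Mul1,r2:10,r3:2,r4:6
cycle 7: stall // r0:Mul2,r1:Mul1,r2:10,r3:2,r4:6
cycle 8: stall // r0:Mul2,r1:Mul1,r2:10,r3:2,r4:6
cycle 9: stall // r0:Mul2,r1:Mul1,r2:10,r3:2,r4:6
cycle 10: CDB Mul2=100; issue MUL r3<-Mul2 // r0:100,r1:Mul1,r2:10,r3:Mul2,r4:6
cycle 11: issue ADD r1<-Add1 // r0:100,r1:Add1,r2:10,r3:Mul2,r4:6
cycle 12: issue ADD r2<-Add2 // r0:100,r1:Add1,r2:Add2,r3:Mul2,r4:6
cycle 13: stall // r0:100,r1:Add1,r2:Add2,r3:Mul2,r4:6
cycle 14: CDB Mul1=1000; stall // r0:100,r1:Add1,r2:Add2,r3:Mul2,r4:6
cycle 15: CDB Mul2=60; stall // r0:100,r1:Add1,r2:Add2,r3:60,r4:6
cycle 16: stall // r0:100,r1:Add1,r2:Add2,r3:60,r4:6
cycle 17: CDB Add1=66; issue ADD r3<-Add1 // r0:100,r1:66,r2:Add2,r3:Add1,r4:6
cycle 18: CDB Add2=66; issue MUL r1<-Mul1 // r0:100,r1:Mul1,r2:66,r3:Add1,r4:6
cycle 19: CDB Add1=72; issue ADD r0<-Add1 // r0:Add1,r1:Mul1,r2:66,r3:72,r4:6
cycle 20: - // r0:Add1,r1:Mul1,r2:66,r3:72,r4:6

STATUS = VALUE 66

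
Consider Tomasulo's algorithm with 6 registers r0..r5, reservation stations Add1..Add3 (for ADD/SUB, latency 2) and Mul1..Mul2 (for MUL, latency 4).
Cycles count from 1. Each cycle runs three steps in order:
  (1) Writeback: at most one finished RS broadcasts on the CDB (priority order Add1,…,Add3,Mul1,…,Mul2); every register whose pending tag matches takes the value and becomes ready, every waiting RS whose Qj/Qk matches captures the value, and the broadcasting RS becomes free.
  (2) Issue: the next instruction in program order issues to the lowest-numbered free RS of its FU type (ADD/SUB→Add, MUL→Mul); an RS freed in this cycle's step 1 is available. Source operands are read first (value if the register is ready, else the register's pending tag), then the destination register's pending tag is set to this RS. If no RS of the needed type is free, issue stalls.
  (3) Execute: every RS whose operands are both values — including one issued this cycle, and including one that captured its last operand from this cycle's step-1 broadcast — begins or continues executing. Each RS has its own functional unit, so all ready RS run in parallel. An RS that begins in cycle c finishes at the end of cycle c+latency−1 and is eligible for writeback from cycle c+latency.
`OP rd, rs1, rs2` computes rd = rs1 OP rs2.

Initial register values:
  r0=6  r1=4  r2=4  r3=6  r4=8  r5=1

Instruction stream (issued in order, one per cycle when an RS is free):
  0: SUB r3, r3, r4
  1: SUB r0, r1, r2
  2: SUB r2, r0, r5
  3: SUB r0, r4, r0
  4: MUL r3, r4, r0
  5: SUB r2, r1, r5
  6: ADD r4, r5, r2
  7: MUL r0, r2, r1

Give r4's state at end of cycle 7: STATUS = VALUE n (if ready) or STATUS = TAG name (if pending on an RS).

STATUS = TAG Add2

c1: issue SUB r3<-Add1 | r0:6,r1:4,r2:4,r3:Add1,r4:8,r5:1
c2: issue SUB r0<-Add2 | r0:Add2,r1:4,r2:4,r3:Add1,r4:8,r5:1
c3: CDB Add1=-2; issue SUB r2<-Add1 | r0:Add2,r1:4,r2:Add1,r3:-2,r4:8,r5:1
c4: CDB Add2=0; issue SUB r0<-Add2 | r0:Add2,r1:4,r2:Add1,r3:-2,r4:8,r5:1
c5: issue MUL r3<-Mul1 | r0:Add2,r1:4,r2:Add1,r3:Mul1,r4:8,r5:1
c6: CDB Add1=-1; issue SUB r2<-Add1 | r0:Add2,r1:4,r2:Add1,r3:Mul1,r4:8,r5:1
c7: CDB Add2=8; issue ADD r4<-Add2 | r0:8,r1:4,r2:Add1,r3:Mul1,r4:Add2,r5:1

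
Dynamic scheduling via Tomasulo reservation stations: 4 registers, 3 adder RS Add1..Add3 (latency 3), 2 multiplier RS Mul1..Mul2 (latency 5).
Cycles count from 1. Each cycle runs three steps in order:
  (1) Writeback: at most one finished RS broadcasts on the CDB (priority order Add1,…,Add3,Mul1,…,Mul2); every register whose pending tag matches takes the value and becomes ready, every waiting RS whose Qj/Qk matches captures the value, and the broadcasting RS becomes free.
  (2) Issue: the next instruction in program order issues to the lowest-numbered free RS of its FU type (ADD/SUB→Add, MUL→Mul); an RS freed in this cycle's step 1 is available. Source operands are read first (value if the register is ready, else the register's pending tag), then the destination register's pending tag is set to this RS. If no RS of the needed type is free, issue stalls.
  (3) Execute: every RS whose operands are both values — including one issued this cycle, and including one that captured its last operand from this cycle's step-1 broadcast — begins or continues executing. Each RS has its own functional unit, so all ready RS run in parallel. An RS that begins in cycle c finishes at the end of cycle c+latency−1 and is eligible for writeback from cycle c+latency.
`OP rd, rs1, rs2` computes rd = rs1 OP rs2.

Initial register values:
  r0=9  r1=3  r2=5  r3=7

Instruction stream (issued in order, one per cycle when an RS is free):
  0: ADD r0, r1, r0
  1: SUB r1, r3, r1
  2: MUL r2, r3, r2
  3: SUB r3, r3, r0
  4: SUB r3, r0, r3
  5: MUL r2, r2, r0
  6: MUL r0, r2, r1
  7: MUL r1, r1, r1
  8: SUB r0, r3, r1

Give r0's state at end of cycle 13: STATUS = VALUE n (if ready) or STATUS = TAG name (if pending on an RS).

STATUS = TAG Mul1

c1: issue ADD r0<-Add1 | r0:Add1,r1:3,r2:5,r3:7
c2: issue SUB r1<-Add2 | r0:Add1,r1:Add2,r2:5,r3:7
c3: issue MUL r2<-Mul1 | r0:Add1,r1:Add2,r2:Mul1,r3:7
c4: CDB Add1=12; issue SUB r3<-Add1 | r0:12,r1:Add2,r2:Mul1,r3:Add1
c5: CDB Add2=4; issue SUB r3<-Add2 | r0:12,r1:4,r2:Mul1,r3:Add2
c6: issue MUL r2<-Mul2 | r0:12,r1:4,r2:Mul2,r3:Add2
c7: CDB Add1=-5; stall | r0:12,r1:4,r2:Mul2,r3:Add2
c8: CDB Mul1=35; issue MUL r0<-Mul1 | r0:Mul1,r1:4,r2:Mul2,r3:Add2
c9: stall | r0:Mul1,r1:4,r2:Mul2,r3:Add2
c10: CDB Add2=17; stall | r0:Mul1,r1:4,r2:Mul2,r3:17
c11: stall | r0:Mul1,r1:4,r2:Mul2,r3:17
c12: stall | r0:Mul1,r1:4,r2:Mul2,r3:17
c13: CDB Mul2=420; issue MUL r1<-Mul2 | r0:Mul1,r1:Mul2,r2:420,r3:17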